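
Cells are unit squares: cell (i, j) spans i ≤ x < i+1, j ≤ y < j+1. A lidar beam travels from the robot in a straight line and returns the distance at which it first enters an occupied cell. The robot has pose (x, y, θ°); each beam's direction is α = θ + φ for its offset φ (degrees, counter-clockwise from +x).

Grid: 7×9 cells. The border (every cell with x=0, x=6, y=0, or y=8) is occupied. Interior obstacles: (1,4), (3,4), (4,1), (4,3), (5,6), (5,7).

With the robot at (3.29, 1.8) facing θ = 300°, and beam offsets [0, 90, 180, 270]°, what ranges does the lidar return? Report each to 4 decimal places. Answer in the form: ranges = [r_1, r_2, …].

beam 1: φ=0°, α=300°
  dir = (cos 300°, sin 300°) = (0.5000, -0.8660); from cell (3,1)
  next x-line at t=1.4200, next y-line at t=0.9238; Δt_x=2.0000, Δt_y=1.1547
    y: enter (3,0) at t=0.9238 ← occupied
  → r_1 = 0.9238
beam 2: φ=90°, α=30°
  dir = (cos 30°, sin 30°) = (0.8660, 0.5000); from cell (3,1)
  next x-line at t=0.8198, next y-line at t=0.4000; Δt_x=1.1547, Δt_y=2.0000
    y: enter (3,2) at t=0.4000
    x: enter (4,2) at t=0.8198
    x: enter (5,2) at t=1.9745
    y: enter (5,3) at t=2.4000
    x: enter (6,3) at t=3.1292 ← occupied
  → r_2 = 3.1292
beam 3: φ=180°, α=120°
  dir = (cos 120°, sin 120°) = (-0.5000, 0.8660); from cell (3,1)
  next x-line at t=0.5800, next y-line at t=0.2309; Δt_x=2.0000, Δt_y=1.1547
    y: enter (3,2) at t=0.2309
    x: enter (2,2) at t=0.5800
    y: enter (2,3) at t=1.3856
    y: enter (2,4) at t=2.5403
    x: enter (1,4) at t=2.5800 ← occupied
  → r_3 = 2.5800
beam 4: φ=270°, α=210°
  dir = (cos 210°, sin 210°) = (-0.8660, -0.5000); from cell (3,1)
  next x-line at t=0.3349, next y-line at t=1.6000; Δt_x=1.1547, Δt_y=2.0000
    x: enter (2,1) at t=0.3349
    x: enter (1,1) at t=1.4896
    y: enter (1,0) at t=1.6000 ← occupied
  → r_4 = 1.6000

ranges = [0.9238, 3.1292, 2.5800, 1.6000]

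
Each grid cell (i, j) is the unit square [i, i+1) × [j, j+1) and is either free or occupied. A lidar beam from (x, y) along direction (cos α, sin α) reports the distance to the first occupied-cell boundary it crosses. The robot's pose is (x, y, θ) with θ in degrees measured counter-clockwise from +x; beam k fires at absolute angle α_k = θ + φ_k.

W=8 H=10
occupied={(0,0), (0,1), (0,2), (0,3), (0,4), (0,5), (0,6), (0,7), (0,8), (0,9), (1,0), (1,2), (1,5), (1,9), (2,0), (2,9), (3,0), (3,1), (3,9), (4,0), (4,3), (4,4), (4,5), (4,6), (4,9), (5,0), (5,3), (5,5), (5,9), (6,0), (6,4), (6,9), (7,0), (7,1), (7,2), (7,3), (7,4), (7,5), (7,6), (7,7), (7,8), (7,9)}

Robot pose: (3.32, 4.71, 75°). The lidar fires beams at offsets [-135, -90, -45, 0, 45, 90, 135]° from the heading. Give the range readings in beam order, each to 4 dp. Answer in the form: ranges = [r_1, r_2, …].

ranges = [1.3600, 0.7040, 0.7852, 4.4413, 4.6400, 1.3666, 2.6789]

beam 1: φ=-135°, α=300°
  direction (0.5000, -0.8660); cell (3,4); t to first gridline: x 1.3600, y 0.8198 (then +2.0000 / +1.1547)
    (3,3) via y @ 0.8198
    (4,3) via x @ 1.3600  # hit
  → r_1 = 1.3600
beam 2: φ=-90°, α=345°
  direction (0.9659, -0.2588); cell (3,4); t to first gridline: x 0.7040, y 2.7432 (then +1.0353 / +3.8637)
    (4,4) via x @ 0.7040  # hit
  → r_2 = 0.7040
beam 3: φ=-45°, α=30°
  direction (0.8660, 0.5000); cell (3,4); t to first gridline: x 0.7852, y 0.5800 (then +1.1547 / +2.0000)
    (3,5) via y @ 0.5800
    (4,5) via x @ 0.7852  # hit
  → r_3 = 0.7852
beam 4: φ=0°, α=75°
  direction (0.2588, 0.9659); cell (3,4); t to first gridline: x 2.6273, y 0.3002 (then +3.8637 / +1.0353)
    (3,5) via y @ 0.3002
    (3,6) via y @ 1.3355
    (3,7) via y @ 2.3708
    (4,7) via x @ 2.6273
    (4,8) via y @ 3.4061
    (4,9) via y @ 4.4413  # hit
  → r_4 = 4.4413
beam 5: φ=45°, α=120°
  direction (-0.5000, 0.8660); cell (3,4); t to first gridline: x 0.6400, y 0.3349 (then +2.0000 / +1.1547)
    (3,5) via y @ 0.3349
    (2,5) via x @ 0.6400
    (2,6) via y @ 1.4896
    (1,6) via x @ 2.6400
    (1,7) via y @ 2.6443
    (1,8) via y @ 3.7990
    (0,8) via x @ 4.6400  # hit
  → r_5 = 4.6400
beam 6: φ=90°, α=165°
  direction (-0.9659, 0.2588); cell (3,4); t to first gridline: x 0.3313, y 1.1205 (then +1.0353 / +3.8637)
    (2,4) via x @ 0.3313
    (2,5) via y @ 1.1205
    (1,5) via x @ 1.3666  # hit
  → r_6 = 1.3666
beam 7: φ=135°, α=210°
  direction (-0.8660, -0.5000); cell (3,4); t to first gridline: x 0.3695, y 1.4200 (then +1.1547 / +2.0000)
    (2,4) via x @ 0.3695
    (2,3) via y @ 1.4200
    (1,3) via x @ 1.5242
    (0,3) via x @ 2.6789  # hit
  → r_7 = 2.6789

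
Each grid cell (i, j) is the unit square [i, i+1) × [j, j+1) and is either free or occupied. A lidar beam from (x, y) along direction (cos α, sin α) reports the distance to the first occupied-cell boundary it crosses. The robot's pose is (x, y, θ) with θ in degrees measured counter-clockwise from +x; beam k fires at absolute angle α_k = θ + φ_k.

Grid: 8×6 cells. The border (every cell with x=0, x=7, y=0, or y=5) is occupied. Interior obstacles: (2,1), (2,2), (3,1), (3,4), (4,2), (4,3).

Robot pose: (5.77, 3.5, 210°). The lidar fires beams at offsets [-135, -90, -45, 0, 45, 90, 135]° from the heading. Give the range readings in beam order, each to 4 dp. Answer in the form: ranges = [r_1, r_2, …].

beam 1: φ=-135°, α=75°
  d=(0.2588,0.9659)  start (5,3)  tX=0.8887 tY=0.5176  stride 1/|dx|=3.8637 1/|dy|=1.0353
    cross y-line → (5,4), t=0.5176
    cross x-line → (6,4), t=0.8887
    cross y-line → (6,5), t=1.5529 (wall)
  → r_1 = 1.5529
beam 2: φ=-90°, α=120°
  d=(-0.5000,0.8660)  start (5,3)  tX=1.5400 tY=0.5774  stride 1/|dx|=2.0000 1/|dy|=1.1547
    cross y-line → (5,4), t=0.5774
    cross x-line → (4,4), t=1.5400
    cross y-line → (4,5), t=1.7321 (wall)
  → r_2 = 1.7321
beam 3: φ=-45°, α=165°
  d=(-0.9659,0.2588)  start (5,3)  tX=0.7972 tY=1.9319  stride 1/|dx|=1.0353 1/|dy|=3.8637
    cross x-line → (4,3), t=0.7972 (wall)
  → r_3 = 0.7972
beam 4: φ=0°, α=210°
  d=(-0.8660,-0.5000)  start (5,3)  tX=0.8891 tY=1.0000  stride 1/|dx|=1.1547 1/|dy|=2.0000
    cross x-line → (4,3), t=0.8891 (wall)
  → r_4 = 0.8891
beam 5: φ=45°, α=255°
  d=(-0.2588,-0.9659)  start (5,3)  tX=2.9751 tY=0.5176  stride 1/|dx|=3.8637 1/|dy|=1.0353
    cross y-line → (5,2), t=0.5176
    cross y-line → (5,1), t=1.5529
    cross y-line → (5,0), t=2.5882 (wall)
  → r_5 = 2.5882
beam 6: φ=90°, α=300°
  d=(0.5000,-0.8660)  start (5,3)  tX=0.4600 tY=0.5774  stride 1/|dx|=2.0000 1/|dy|=1.1547
    cross x-line → (6,3), t=0.4600
    cross y-line → (6,2), t=0.5774
    cross y-line → (6,1), t=1.7321
    cross x-line → (7,1), t=2.4600 (wall)
  → r_6 = 2.4600
beam 7: φ=135°, α=345°
  d=(0.9659,-0.2588)  start (5,3)  tX=0.2381 tY=1.9319  stride 1/|dx|=1.0353 1/|dy|=3.8637
    cross x-line → (6,3), t=0.2381
    cross x-line → (7,3), t=1.2734 (wall)
  → r_7 = 1.2734

ranges = [1.5529, 1.7321, 0.7972, 0.8891, 2.5882, 2.4600, 1.2734]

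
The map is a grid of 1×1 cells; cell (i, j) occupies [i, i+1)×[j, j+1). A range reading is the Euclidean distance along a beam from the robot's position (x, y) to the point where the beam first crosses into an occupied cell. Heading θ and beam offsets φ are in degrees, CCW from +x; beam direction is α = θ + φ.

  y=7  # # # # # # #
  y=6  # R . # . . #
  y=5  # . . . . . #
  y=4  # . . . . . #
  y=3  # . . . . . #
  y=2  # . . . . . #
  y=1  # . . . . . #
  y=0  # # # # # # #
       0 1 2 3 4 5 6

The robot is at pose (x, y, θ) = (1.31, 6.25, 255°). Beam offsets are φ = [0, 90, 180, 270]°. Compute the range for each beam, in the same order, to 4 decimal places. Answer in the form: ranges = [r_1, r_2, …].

beam 1: φ=0°, α=255°
  cosα=-0.2588 sinα=-0.9659 | (1,6) | tMaxX 1.1977 tMaxY 0.2588 | tΔX 3.8637 tΔY 1.0353
    t=0.2588 [y] (1,5)
    t=1.1977 [x] (0,5) — stop
  → r_1 = 1.1977
beam 2: φ=90°, α=345°
  cosα=0.9659 sinα=-0.2588 | (1,6) | tMaxX 0.7143 tMaxY 0.9659 | tΔX 1.0353 tΔY 3.8637
    t=0.7143 [x] (2,6)
    t=0.9659 [y] (2,5)
    t=1.7496 [x] (3,5)
    t=2.7849 [x] (4,5)
    t=3.8202 [x] (5,5)
    t=4.8296 [y] (5,4)
    t=4.8554 [x] (6,4) — stop
  → r_2 = 4.8554
beam 3: φ=180°, α=75°
  cosα=0.2588 sinα=0.9659 | (1,6) | tMaxX 2.6660 tMaxY 0.7765 | tΔX 3.8637 tΔY 1.0353
    t=0.7765 [y] (1,7) — stop
  → r_3 = 0.7765
beam 4: φ=270°, α=165°
  cosα=-0.9659 sinα=0.2588 | (1,6) | tMaxX 0.3209 tMaxY 2.8978 | tΔX 1.0353 tΔY 3.8637
    t=0.3209 [x] (0,6) — stop
  → r_4 = 0.3209

ranges = [1.1977, 4.8554, 0.7765, 0.3209]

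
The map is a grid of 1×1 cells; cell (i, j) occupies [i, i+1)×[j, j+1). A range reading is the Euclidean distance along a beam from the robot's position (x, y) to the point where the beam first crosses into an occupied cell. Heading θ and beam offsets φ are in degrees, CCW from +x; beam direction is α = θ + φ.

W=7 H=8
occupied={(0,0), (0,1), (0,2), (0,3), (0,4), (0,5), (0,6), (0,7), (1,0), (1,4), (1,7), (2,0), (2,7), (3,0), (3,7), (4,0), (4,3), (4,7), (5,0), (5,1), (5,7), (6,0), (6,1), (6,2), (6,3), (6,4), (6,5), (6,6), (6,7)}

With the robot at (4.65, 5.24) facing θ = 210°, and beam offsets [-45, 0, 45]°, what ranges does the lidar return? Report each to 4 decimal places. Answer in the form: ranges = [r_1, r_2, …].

ranges = [3.7788, 4.2147, 1.2837]

beam 1: φ=-45°, α=165°
  cosα=-0.9659 sinα=0.2588 | (4,5) | tMaxX 0.6729 tMaxY 2.9364 | tΔX 1.0353 tΔY 3.8637
    t=0.6729 [x] (3,5)
    t=1.7082 [x] (2,5)
    t=2.7435 [x] (1,5)
    t=2.9364 [y] (1,6)
    t=3.7788 [x] (0,6) — stop
  → r_1 = 3.7788
beam 2: φ=0°, α=210°
  cosα=-0.8660 sinα=-0.5000 | (4,5) | tMaxX 0.7506 tMaxY 0.4800 | tΔX 1.1547 tΔY 2.0000
    t=0.4800 [y] (4,4)
    t=0.7506 [x] (3,4)
    t=1.9053 [x] (2,4)
    t=2.4800 [y] (2,3)
    t=3.0600 [x] (1,3)
    t=4.2147 [x] (0,3) — stop
  → r_2 = 4.2147
beam 3: φ=45°, α=255°
  cosα=-0.2588 sinα=-0.9659 | (4,5) | tMaxX 2.5114 tMaxY 0.2485 | tΔX 3.8637 tΔY 1.0353
    t=0.2485 [y] (4,4)
    t=1.2837 [y] (4,3) — stop
  → r_3 = 1.2837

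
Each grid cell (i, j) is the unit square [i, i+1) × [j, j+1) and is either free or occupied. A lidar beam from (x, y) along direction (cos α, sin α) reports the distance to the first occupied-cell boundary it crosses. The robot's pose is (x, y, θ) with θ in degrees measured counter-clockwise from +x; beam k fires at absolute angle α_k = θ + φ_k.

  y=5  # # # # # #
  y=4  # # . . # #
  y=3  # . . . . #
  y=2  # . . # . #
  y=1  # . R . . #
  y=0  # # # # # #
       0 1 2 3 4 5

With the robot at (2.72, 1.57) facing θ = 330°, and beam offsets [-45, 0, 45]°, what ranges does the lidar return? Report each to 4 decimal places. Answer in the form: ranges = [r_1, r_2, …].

beam 1: φ=-45°, α=285°
  d=(0.2588,-0.9659)  start (2,1)  tX=1.0818 tY=0.5901  stride 1/|dx|=3.8637 1/|dy|=1.0353
    cross y-line → (2,0), t=0.5901 (wall)
  → r_1 = 0.5901
beam 2: φ=0°, α=330°
  d=(0.8660,-0.5000)  start (2,1)  tX=0.3233 tY=1.1400  stride 1/|dx|=1.1547 1/|dy|=2.0000
    cross x-line → (3,1), t=0.3233
    cross y-line → (3,0), t=1.1400 (wall)
  → r_2 = 1.1400
beam 3: φ=45°, α=15°
  d=(0.9659,0.2588)  start (2,1)  tX=0.2899 tY=1.6614  stride 1/|dx|=1.0353 1/|dy|=3.8637
    cross x-line → (3,1), t=0.2899
    cross x-line → (4,1), t=1.3252
    cross y-line → (4,2), t=1.6614
    cross x-line → (5,2), t=2.3604 (wall)
  → r_3 = 2.3604

ranges = [0.5901, 1.1400, 2.3604]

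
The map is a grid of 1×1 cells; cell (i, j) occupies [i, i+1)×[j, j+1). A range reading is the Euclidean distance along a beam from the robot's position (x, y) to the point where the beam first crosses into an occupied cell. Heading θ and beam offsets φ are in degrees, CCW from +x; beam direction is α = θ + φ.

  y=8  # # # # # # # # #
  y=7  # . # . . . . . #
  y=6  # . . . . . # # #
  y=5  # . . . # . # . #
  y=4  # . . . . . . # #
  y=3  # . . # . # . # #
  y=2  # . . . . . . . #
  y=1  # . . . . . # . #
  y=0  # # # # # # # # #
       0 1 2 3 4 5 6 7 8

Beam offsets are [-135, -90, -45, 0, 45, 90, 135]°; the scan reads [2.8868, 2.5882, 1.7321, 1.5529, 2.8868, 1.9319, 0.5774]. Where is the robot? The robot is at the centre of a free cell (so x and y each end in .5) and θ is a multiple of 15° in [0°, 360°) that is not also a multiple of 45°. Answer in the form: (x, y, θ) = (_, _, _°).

Enumerate (i+0.5, j+0.5, θ) over the 39 free cells and 16 admissible headings. For each, cast all 7 beams and compare to the given ranges.
  (4.5, 2.5, 240°): beam 1 = 5.6940 ≠ 2.8868 ✗
  (3.5, 6.5, 240°): beam 1 = 1.5529 ≠ 2.8868 ✗
  (6.5, 7.5, 150°): beam 1 = 1.5529 ≠ 2.8868 ✗
  …
  (3.5, 2.5, 285°): r_1=2.8868, r_2=2.5882, r_3=1.7321, r_4=1.5529, r_5=2.8868, r_6=1.9319, r_7=0.5774 — all match ✓
No second candidate reproduces the full scan.

(x, y, θ) = (3.5, 2.5, 285°)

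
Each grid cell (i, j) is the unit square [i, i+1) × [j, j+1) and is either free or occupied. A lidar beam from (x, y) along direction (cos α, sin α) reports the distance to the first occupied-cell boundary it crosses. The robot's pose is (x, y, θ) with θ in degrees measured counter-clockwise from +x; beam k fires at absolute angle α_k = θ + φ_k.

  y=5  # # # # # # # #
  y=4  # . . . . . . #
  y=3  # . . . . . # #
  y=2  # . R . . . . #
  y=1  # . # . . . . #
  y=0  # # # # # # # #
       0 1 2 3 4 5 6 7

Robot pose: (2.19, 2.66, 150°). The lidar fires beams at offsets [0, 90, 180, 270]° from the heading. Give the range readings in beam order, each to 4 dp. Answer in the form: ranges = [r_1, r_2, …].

beam 1: φ=0°, α=150°
  cosα=-0.8660 sinα=0.5000 | (2,2) | tMaxX 0.2194 tMaxY 0.6800 | tΔX 1.1547 tΔY 2.0000
    t=0.2194 [x] (1,2)
    t=0.6800 [y] (1,3)
    t=1.3741 [x] (0,3) — stop
  → r_1 = 1.3741
beam 2: φ=90°, α=240°
  cosα=-0.5000 sinα=-0.8660 | (2,2) | tMaxX 0.3800 tMaxY 0.7621 | tΔX 2.0000 tΔY 1.1547
    t=0.3800 [x] (1,2)
    t=0.7621 [y] (1,1)
    t=1.9168 [y] (1,0) — stop
  → r_2 = 1.9168
beam 3: φ=180°, α=330°
  cosα=0.8660 sinα=-0.5000 | (2,2) | tMaxX 0.9353 tMaxY 1.3200 | tΔX 1.1547 tΔY 2.0000
    t=0.9353 [x] (3,2)
    t=1.3200 [y] (3,1)
    t=2.0900 [x] (4,1)
    t=3.2447 [x] (5,1)
    t=3.3200 [y] (5,0) — stop
  → r_3 = 3.3200
beam 4: φ=270°, α=60°
  cosα=0.5000 sinα=0.8660 | (2,2) | tMaxX 1.6200 tMaxY 0.3926 | tΔX 2.0000 tΔY 1.1547
    t=0.3926 [y] (2,3)
    t=1.5473 [y] (2,4)
    t=1.6200 [x] (3,4)
    t=2.7020 [y] (3,5) — stop
  → r_4 = 2.7020

ranges = [1.3741, 1.9168, 3.3200, 2.7020]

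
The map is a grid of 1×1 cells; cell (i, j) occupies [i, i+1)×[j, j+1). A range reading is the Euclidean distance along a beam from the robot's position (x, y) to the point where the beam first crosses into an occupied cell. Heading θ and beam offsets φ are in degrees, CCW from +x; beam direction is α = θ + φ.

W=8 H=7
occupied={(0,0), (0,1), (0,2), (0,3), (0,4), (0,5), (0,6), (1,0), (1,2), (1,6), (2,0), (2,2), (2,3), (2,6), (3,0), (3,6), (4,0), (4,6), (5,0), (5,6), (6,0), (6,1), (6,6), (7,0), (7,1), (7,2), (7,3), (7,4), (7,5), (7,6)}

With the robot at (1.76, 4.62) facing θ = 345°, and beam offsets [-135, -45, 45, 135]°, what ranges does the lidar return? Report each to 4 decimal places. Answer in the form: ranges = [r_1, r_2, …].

ranges = [0.8776, 0.7159, 2.7600, 1.5200]

beam 1: φ=-135°, α=210°
  d=(-0.8660,-0.5000)  start (1,4)  tX=0.8776 tY=1.2400  stride 1/|dx|=1.1547 1/|dy|=2.0000
    cross x-line → (0,4), t=0.8776 (wall)
  → r_1 = 0.8776
beam 2: φ=-45°, α=300°
  d=(0.5000,-0.8660)  start (1,4)  tX=0.4800 tY=0.7159  stride 1/|dx|=2.0000 1/|dy|=1.1547
    cross x-line → (2,4), t=0.4800
    cross y-line → (2,3), t=0.7159 (wall)
  → r_2 = 0.7159
beam 3: φ=45°, α=30°
  d=(0.8660,0.5000)  start (1,4)  tX=0.2771 tY=0.7600  stride 1/|dx|=1.1547 1/|dy|=2.0000
    cross x-line → (2,4), t=0.2771
    cross y-line → (2,5), t=0.7600
    cross x-line → (3,5), t=1.4318
    cross x-line → (4,5), t=2.5865
    cross y-line → (4,6), t=2.7600 (wall)
  → r_3 = 2.7600
beam 4: φ=135°, α=120°
  d=(-0.5000,0.8660)  start (1,4)  tX=1.5200 tY=0.4388  stride 1/|dx|=2.0000 1/|dy|=1.1547
    cross y-line → (1,5), t=0.4388
    cross x-line → (0,5), t=1.5200 (wall)
  → r_4 = 1.5200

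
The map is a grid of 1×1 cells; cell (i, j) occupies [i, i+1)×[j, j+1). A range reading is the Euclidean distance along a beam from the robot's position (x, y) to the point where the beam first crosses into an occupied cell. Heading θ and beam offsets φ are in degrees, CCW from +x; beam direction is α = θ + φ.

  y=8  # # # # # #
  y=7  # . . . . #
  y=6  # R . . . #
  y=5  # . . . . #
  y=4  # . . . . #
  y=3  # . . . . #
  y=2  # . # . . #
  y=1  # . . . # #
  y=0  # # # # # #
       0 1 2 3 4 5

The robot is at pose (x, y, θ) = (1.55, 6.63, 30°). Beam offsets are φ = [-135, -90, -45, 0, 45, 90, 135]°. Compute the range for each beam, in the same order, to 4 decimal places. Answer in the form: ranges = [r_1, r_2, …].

ranges = [2.1250, 5.3463, 3.5717, 2.7400, 1.4183, 1.1000, 0.5694]

beam 1: φ=-135°, α=255°
  cosα=-0.2588 sinα=-0.9659 | (1,6) | tMaxX 2.1250 tMaxY 0.6522 | tΔX 3.8637 tΔY 1.0353
    t=0.6522 [y] (1,5)
    t=1.6875 [y] (1,4)
    t=2.1250 [x] (0,4) — stop
  → r_1 = 2.1250
beam 2: φ=-90°, α=300°
  cosα=0.5000 sinα=-0.8660 | (1,6) | tMaxX 0.9000 tMaxY 0.7275 | tΔX 2.0000 tΔY 1.1547
    t=0.7275 [y] (1,5)
    t=0.9000 [x] (2,5)
    t=1.8822 [y] (2,4)
    t=2.9000 [x] (3,4)
    t=3.0369 [y] (3,3)
    t=4.1916 [y] (3,2)
    t=4.9000 [x] (4,2)
    t=5.3463 [y] (4,1) — stop
  → r_2 = 5.3463
beam 3: φ=-45°, α=345°
  cosα=0.9659 sinα=-0.2588 | (1,6) | tMaxX 0.4659 tMaxY 2.4341 | tΔX 1.0353 tΔY 3.8637
    t=0.4659 [x] (2,6)
    t=1.5012 [x] (3,6)
    t=2.4341 [y] (3,5)
    t=2.5364 [x] (4,5)
    t=3.5717 [x] (5,5) — stop
  → r_3 = 3.5717
beam 4: φ=0°, α=30°
  cosα=0.8660 sinα=0.5000 | (1,6) | tMaxX 0.5196 tMaxY 0.7400 | tΔX 1.1547 tΔY 2.0000
    t=0.5196 [x] (2,6)
    t=0.7400 [y] (2,7)
    t=1.6743 [x] (3,7)
    t=2.7400 [y] (3,8) — stop
  → r_4 = 2.7400
beam 5: φ=45°, α=75°
  cosα=0.2588 sinα=0.9659 | (1,6) | tMaxX 1.7387 tMaxY 0.3831 | tΔX 3.8637 tΔY 1.0353
    t=0.3831 [y] (1,7)
    t=1.4183 [y] (1,8) — stop
  → r_5 = 1.4183
beam 6: φ=90°, α=120°
  cosα=-0.5000 sinα=0.8660 | (1,6) | tMaxX 1.1000 tMaxY 0.4272 | tΔX 2.0000 tΔY 1.1547
    t=0.4272 [y] (1,7)
    t=1.1000 [x] (0,7) — stop
  → r_6 = 1.1000
beam 7: φ=135°, α=165°
  cosα=-0.9659 sinα=0.2588 | (1,6) | tMaxX 0.5694 tMaxY 1.4296 | tΔX 1.0353 tΔY 3.8637
    t=0.5694 [x] (0,6) — stop
  → r_7 = 0.5694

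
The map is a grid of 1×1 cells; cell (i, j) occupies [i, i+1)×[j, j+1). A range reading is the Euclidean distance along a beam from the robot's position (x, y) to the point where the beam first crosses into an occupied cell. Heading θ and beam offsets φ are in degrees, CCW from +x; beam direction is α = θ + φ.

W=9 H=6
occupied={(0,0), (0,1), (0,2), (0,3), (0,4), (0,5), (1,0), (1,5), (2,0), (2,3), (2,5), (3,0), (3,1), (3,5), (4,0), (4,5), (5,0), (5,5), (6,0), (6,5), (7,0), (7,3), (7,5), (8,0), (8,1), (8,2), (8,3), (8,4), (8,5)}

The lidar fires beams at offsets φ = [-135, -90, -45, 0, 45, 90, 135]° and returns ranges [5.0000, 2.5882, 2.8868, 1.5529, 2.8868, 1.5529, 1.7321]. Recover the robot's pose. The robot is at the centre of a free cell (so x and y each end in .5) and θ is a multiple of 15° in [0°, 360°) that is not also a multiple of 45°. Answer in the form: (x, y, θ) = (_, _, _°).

(x, y, θ) = (5.5, 3.5, 345°)

Candidates: 25 free-cell centres × 16 headings = 400 poses. Raycast each; keep the one whose scan matches to 4 dp.
  (1.5, 1.5, 330°): beam 1 = 0.5176 ≠ 5.0000 ✗
  (3.5, 4.5, 15°): beam 1 = 1.0000 ≠ 5.0000 ✗
  (7.5, 1.5, 255°): beam 1 = 4.0415 ≠ 5.0000 ✗
  (6.5, 4.5, 330°): beam 1 = 3.6235 ≠ 5.0000 ✗
  (3.5, 3.5, 255°): beam 1 = 1.7321 ≠ 5.0000 ✗
  …
  (5.5, 3.5, 345°): r_1=5.0000, r_2=2.5882, r_3=2.8868, r_4=1.5529, r_5=2.8868, r_6=1.5529, r_7=1.7321 — all match ✓
Unique over the lattice → pose = (5.5, 3.5, 345°).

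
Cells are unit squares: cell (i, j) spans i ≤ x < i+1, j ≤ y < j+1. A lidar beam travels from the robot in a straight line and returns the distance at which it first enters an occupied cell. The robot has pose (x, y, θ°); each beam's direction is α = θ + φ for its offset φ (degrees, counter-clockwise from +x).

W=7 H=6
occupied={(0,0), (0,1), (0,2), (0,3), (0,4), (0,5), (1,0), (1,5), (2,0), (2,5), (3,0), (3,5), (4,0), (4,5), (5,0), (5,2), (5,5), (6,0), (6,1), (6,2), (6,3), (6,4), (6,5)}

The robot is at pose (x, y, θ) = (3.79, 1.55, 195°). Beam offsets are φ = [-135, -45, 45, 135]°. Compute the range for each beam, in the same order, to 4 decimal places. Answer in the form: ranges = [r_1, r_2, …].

beam 1: φ=-135°, α=60°
  direction (0.5000, 0.8660); cell (3,1); t to first gridline: x 0.4200, y 0.5196 (then +2.0000 / +1.1547)
    (4,1) via x @ 0.4200
    (4,2) via y @ 0.5196
    (4,3) via y @ 1.6743
    (5,3) via x @ 2.4200
    (5,4) via y @ 2.8290
    (5,5) via y @ 3.9837  # hit
  → r_1 = 3.9837
beam 2: φ=-45°, α=150°
  direction (-0.8660, 0.5000); cell (3,1); t to first gridline: x 0.9122, y 0.9000 (then +1.1547 / +2.0000)
    (3,2) via y @ 0.9000
    (2,2) via x @ 0.9122
    (1,2) via x @ 2.0669
    (1,3) via y @ 2.9000
    (0,3) via x @ 3.2216  # hit
  → r_2 = 3.2216
beam 3: φ=45°, α=240°
  direction (-0.5000, -0.8660); cell (3,1); t to first gridline: x 1.5800, y 0.6351 (then +2.0000 / +1.1547)
    (3,0) via y @ 0.6351  # hit
  → r_3 = 0.6351
beam 4: φ=135°, α=330°
  direction (0.8660, -0.5000); cell (3,1); t to first gridline: x 0.2425, y 1.1000 (then +1.1547 / +2.0000)
    (4,1) via x @ 0.2425
    (4,0) via y @ 1.1000  # hit
  → r_4 = 1.1000

ranges = [3.9837, 3.2216, 0.6351, 1.1000]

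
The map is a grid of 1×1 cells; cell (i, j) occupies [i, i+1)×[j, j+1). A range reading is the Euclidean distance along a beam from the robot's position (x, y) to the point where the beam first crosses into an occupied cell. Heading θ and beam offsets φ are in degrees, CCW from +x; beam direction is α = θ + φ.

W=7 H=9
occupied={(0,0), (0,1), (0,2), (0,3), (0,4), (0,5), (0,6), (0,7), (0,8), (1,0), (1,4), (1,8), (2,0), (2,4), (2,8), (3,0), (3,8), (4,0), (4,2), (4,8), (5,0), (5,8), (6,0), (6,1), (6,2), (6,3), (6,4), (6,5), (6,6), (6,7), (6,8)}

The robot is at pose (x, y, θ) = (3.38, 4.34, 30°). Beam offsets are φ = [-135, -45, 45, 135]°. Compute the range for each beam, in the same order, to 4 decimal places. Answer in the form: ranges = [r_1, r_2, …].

beam 1: φ=-135°, α=255°
  cosα=-0.2588 sinα=-0.9659 | (3,4) | tMaxX 1.4682 tMaxY 0.3520 | tΔX 3.8637 tΔY 1.0353
    t=0.3520 [y] (3,3)
    t=1.3873 [y] (3,2)
    t=1.4682 [x] (2,2)
    t=2.4225 [y] (2,1)
    t=3.4578 [y] (2,0) — stop
  → r_1 = 3.4578
beam 2: φ=-45°, α=345°
  cosα=0.9659 sinα=-0.2588 | (3,4) | tMaxX 0.6419 tMaxY 1.3137 | tΔX 1.0353 tΔY 3.8637
    t=0.6419 [x] (4,4)
    t=1.3137 [y] (4,3)
    t=1.6771 [x] (5,3)
    t=2.7124 [x] (6,3) — stop
  → r_2 = 2.7124
beam 3: φ=45°, α=75°
  cosα=0.2588 sinα=0.9659 | (3,4) | tMaxX 2.3955 tMaxY 0.6833 | tΔX 3.8637 tΔY 1.0353
    t=0.6833 [y] (3,5)
    t=1.7186 [y] (3,6)
    t=2.3955 [x] (4,6)
    t=2.7538 [y] (4,7)
    t=3.7891 [y] (4,8) — stop
  → r_3 = 3.7891
beam 4: φ=135°, α=165°
  cosα=-0.9659 sinα=0.2588 | (3,4) | tMaxX 0.3934 tMaxY 2.5500 | tΔX 1.0353 tΔY 3.8637
    t=0.3934 [x] (2,4) — stop
  → r_4 = 0.3934

ranges = [3.4578, 2.7124, 3.7891, 0.3934]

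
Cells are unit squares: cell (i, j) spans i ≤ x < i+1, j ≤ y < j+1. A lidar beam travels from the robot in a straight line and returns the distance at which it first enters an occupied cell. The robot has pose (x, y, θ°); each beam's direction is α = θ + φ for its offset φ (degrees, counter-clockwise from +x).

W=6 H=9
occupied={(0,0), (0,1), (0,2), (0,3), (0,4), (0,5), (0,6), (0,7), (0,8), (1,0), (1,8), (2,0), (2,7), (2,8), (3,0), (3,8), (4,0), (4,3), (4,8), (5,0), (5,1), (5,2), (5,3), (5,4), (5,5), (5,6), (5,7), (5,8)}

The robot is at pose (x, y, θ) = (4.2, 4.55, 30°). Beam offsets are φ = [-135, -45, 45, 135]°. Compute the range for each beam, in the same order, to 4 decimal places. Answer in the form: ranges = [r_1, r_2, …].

ranges = [0.5694, 0.8282, 3.0910, 3.3129]

beam 1: φ=-135°, α=255°
  cosα=-0.2588 sinα=-0.9659 | (4,4) | tMaxX 0.7727 tMaxY 0.5694 | tΔX 3.8637 tΔY 1.0353
    t=0.5694 [y] (4,3) — stop
  → r_1 = 0.5694
beam 2: φ=-45°, α=345°
  cosα=0.9659 sinα=-0.2588 | (4,4) | tMaxX 0.8282 tMaxY 2.1250 | tΔX 1.0353 tΔY 3.8637
    t=0.8282 [x] (5,4) — stop
  → r_2 = 0.8282
beam 3: φ=45°, α=75°
  cosα=0.2588 sinα=0.9659 | (4,4) | tMaxX 3.0910 tMaxY 0.4659 | tΔX 3.8637 tΔY 1.0353
    t=0.4659 [y] (4,5)
    t=1.5012 [y] (4,6)
    t=2.5364 [y] (4,7)
    t=3.0910 [x] (5,7) — stop
  → r_3 = 3.0910
beam 4: φ=135°, α=165°
  cosα=-0.9659 sinα=0.2588 | (4,4) | tMaxX 0.2071 tMaxY 1.7387 | tΔX 1.0353 tΔY 3.8637
    t=0.2071 [x] (3,4)
    t=1.2423 [x] (2,4)
    t=1.7387 [y] (2,5)
    t=2.2776 [x] (1,5)
    t=3.3129 [x] (0,5) — stop
  → r_4 = 3.3129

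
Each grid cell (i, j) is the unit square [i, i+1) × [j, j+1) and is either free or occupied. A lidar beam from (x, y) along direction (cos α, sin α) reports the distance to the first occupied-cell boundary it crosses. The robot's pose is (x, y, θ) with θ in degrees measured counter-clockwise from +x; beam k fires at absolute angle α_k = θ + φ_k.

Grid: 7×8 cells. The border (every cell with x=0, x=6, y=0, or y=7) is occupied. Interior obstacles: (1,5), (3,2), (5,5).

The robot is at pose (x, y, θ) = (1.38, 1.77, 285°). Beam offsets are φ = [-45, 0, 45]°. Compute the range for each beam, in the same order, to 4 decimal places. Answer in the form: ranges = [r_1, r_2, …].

ranges = [0.7600, 0.7972, 1.5400]

beam 1: φ=-45°, α=240°
  dir = (cos 240°, sin 240°) = (-0.5000, -0.8660); from cell (1,1)
  next x-line at t=0.7600, next y-line at t=0.8891; Δt_x=2.0000, Δt_y=1.1547
    x: enter (0,1) at t=0.7600 ← occupied
  → r_1 = 0.7600
beam 2: φ=0°, α=285°
  dir = (cos 285°, sin 285°) = (0.2588, -0.9659); from cell (1,1)
  next x-line at t=2.3955, next y-line at t=0.7972; Δt_x=3.8637, Δt_y=1.0353
    y: enter (1,0) at t=0.7972 ← occupied
  → r_2 = 0.7972
beam 3: φ=45°, α=330°
  dir = (cos 330°, sin 330°) = (0.8660, -0.5000); from cell (1,1)
  next x-line at t=0.7159, next y-line at t=1.5400; Δt_x=1.1547, Δt_y=2.0000
    x: enter (2,1) at t=0.7159
    y: enter (2,0) at t=1.5400 ← occupied
  → r_3 = 1.5400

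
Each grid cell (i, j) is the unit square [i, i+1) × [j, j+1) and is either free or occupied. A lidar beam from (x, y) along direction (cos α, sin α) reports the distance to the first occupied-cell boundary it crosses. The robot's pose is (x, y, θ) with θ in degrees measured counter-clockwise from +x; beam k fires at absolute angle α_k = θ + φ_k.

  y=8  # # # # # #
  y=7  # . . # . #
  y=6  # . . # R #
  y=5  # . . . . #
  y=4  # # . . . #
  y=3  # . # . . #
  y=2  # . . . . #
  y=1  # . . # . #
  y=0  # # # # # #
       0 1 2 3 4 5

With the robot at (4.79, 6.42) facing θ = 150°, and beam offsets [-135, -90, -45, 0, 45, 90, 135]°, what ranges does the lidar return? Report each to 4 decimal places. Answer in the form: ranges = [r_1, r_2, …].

ranges = [0.2174, 0.4200, 1.6357, 0.9122, 0.8179, 3.5800, 0.8114]

beam 1: φ=-135°, α=15°
  direction (0.9659, 0.2588); cell (4,6); t to first gridline: x 0.2174, y 2.2409 (then +1.0353 / +3.8637)
    (5,6) via x @ 0.2174  # hit
  → r_1 = 0.2174
beam 2: φ=-90°, α=60°
  direction (0.5000, 0.8660); cell (4,6); t to first gridline: x 0.4200, y 0.6697 (then +2.0000 / +1.1547)
    (5,6) via x @ 0.4200  # hit
  → r_2 = 0.4200
beam 3: φ=-45°, α=105°
  direction (-0.2588, 0.9659); cell (4,6); t to first gridline: x 3.0523, y 0.6005 (then +3.8637 / +1.0353)
    (4,7) via y @ 0.6005
    (4,8) via y @ 1.6357  # hit
  → r_3 = 1.6357
beam 4: φ=0°, α=150°
  direction (-0.8660, 0.5000); cell (4,6); t to first gridline: x 0.9122, y 1.1600 (then +1.1547 / +2.0000)
    (3,6) via x @ 0.9122  # hit
  → r_4 = 0.9122
beam 5: φ=45°, α=195°
  direction (-0.9659, -0.2588); cell (4,6); t to first gridline: x 0.8179, y 1.6228 (then +1.0353 / +3.8637)
    (3,6) via x @ 0.8179  # hit
  → r_5 = 0.8179
beam 6: φ=90°, α=240°
  direction (-0.5000, -0.8660); cell (4,6); t to first gridline: x 1.5800, y 0.4850 (then +2.0000 / +1.1547)
    (4,5) via y @ 0.4850
    (3,5) via x @ 1.5800
    (3,4) via y @ 1.6397
    (3,3) via y @ 2.7944
    (2,3) via x @ 3.5800  # hit
  → r_6 = 3.5800
beam 7: φ=135°, α=285°
  direction (0.2588, -0.9659); cell (4,6); t to first gridline: x 0.8114, y 0.4348 (then +3.8637 / +1.0353)
    (4,5) via y @ 0.4348
    (5,5) via x @ 0.8114  # hit
  → r_7 = 0.8114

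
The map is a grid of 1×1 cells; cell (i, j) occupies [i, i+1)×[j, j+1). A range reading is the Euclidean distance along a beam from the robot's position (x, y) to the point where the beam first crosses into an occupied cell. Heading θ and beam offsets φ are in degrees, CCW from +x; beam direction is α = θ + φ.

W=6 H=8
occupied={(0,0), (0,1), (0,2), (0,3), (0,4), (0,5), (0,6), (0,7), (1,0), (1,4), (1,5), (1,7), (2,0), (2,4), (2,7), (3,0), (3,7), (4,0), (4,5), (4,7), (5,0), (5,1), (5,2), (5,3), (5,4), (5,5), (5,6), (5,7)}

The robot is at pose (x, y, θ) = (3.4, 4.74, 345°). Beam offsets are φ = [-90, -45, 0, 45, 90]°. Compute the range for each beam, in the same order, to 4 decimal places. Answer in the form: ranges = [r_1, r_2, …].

beam 1: φ=-90°, α=255°
  dir = (cos 255°, sin 255°) = (-0.2588, -0.9659); from cell (3,4)
  next x-line at t=1.5455, next y-line at t=0.7661; Δt_x=3.8637, Δt_y=1.0353
    y: enter (3,3) at t=0.7661
    x: enter (2,3) at t=1.5455
    y: enter (2,2) at t=1.8014
    y: enter (2,1) at t=2.8367
    y: enter (2,0) at t=3.8719 ← occupied
  → r_1 = 3.8719
beam 2: φ=-45°, α=300°
  dir = (cos 300°, sin 300°) = (0.5000, -0.8660); from cell (3,4)
  next x-line at t=1.2000, next y-line at t=0.8545; Δt_x=2.0000, Δt_y=1.1547
    y: enter (3,3) at t=0.8545
    x: enter (4,3) at t=1.2000
    y: enter (4,2) at t=2.0092
    y: enter (4,1) at t=3.1639
    x: enter (5,1) at t=3.2000 ← occupied
  → r_2 = 3.2000
beam 3: φ=0°, α=345°
  dir = (cos 345°, sin 345°) = (0.9659, -0.2588); from cell (3,4)
  next x-line at t=0.6212, next y-line at t=2.8591; Δt_x=1.0353, Δt_y=3.8637
    x: enter (4,4) at t=0.6212
    x: enter (5,4) at t=1.6564 ← occupied
  → r_3 = 1.6564
beam 4: φ=45°, α=30°
  dir = (cos 30°, sin 30°) = (0.8660, 0.5000); from cell (3,4)
  next x-line at t=0.6928, next y-line at t=0.5200; Δt_x=1.1547, Δt_y=2.0000
    y: enter (3,5) at t=0.5200
    x: enter (4,5) at t=0.6928 ← occupied
  → r_4 = 0.6928
beam 5: φ=90°, α=75°
  dir = (cos 75°, sin 75°) = (0.2588, 0.9659); from cell (3,4)
  next x-line at t=2.3182, next y-line at t=0.2692; Δt_x=3.8637, Δt_y=1.0353
    y: enter (3,5) at t=0.2692
    y: enter (3,6) at t=1.3044
    x: enter (4,6) at t=2.3182
    y: enter (4,7) at t=2.3397 ← occupied
  → r_5 = 2.3397

ranges = [3.8719, 3.2000, 1.6564, 0.6928, 2.3397]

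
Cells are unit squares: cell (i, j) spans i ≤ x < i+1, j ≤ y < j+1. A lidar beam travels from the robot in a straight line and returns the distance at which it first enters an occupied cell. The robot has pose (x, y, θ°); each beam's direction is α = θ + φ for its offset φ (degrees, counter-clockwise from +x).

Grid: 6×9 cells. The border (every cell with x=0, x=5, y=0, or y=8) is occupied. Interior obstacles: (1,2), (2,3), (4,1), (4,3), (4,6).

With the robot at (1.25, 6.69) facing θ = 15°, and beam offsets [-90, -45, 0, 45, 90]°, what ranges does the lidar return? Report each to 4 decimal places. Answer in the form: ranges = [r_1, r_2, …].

ranges = [2.8978, 4.3301, 3.8823, 1.5127, 0.9659]

beam 1: φ=-90°, α=285°
  d=(0.2588,-0.9659)  start (1,6)  tX=2.8978 tY=0.7143  stride 1/|dx|=3.8637 1/|dy|=1.0353
    cross y-line → (1,5), t=0.7143
    cross y-line → (1,4), t=1.7496
    cross y-line → (1,3), t=2.7849
    cross x-line → (2,3), t=2.8978 (wall)
  → r_1 = 2.8978
beam 2: φ=-45°, α=330°
  d=(0.8660,-0.5000)  start (1,6)  tX=0.8660 tY=1.3800  stride 1/|dx|=1.1547 1/|dy|=2.0000
    cross x-line → (2,6), t=0.8660
    cross y-line → (2,5), t=1.3800
    cross x-line → (3,5), t=2.0207
    cross x-line → (4,5), t=3.1754
    cross y-line → (4,4), t=3.3800
    cross x-line → (5,4), t=4.3301 (wall)
  → r_2 = 4.3301
beam 3: φ=0°, α=15°
  d=(0.9659,0.2588)  start (1,6)  tX=0.7765 tY=1.1977  stride 1/|dx|=1.0353 1/|dy|=3.8637
    cross x-line → (2,6), t=0.7765
    cross y-line → (2,7), t=1.1977
    cross x-line → (3,7), t=1.8117
    cross x-line → (4,7), t=2.8470
    cross x-line → (5,7), t=3.8823 (wall)
  → r_3 = 3.8823
beam 4: φ=45°, α=60°
  d=(0.5000,0.8660)  start (1,6)  tX=1.5000 tY=0.3580  stride 1/|dx|=2.0000 1/|dy|=1.1547
    cross y-line → (1,7), t=0.3580
    cross x-line → (2,7), t=1.5000
    cross y-line → (2,8), t=1.5127 (wall)
  → r_4 = 1.5127
beam 5: φ=90°, α=105°
  d=(-0.2588,0.9659)  start (1,6)  tX=0.9659 tY=0.3209  stride 1/|dx|=3.8637 1/|dy|=1.0353
    cross y-line → (1,7), t=0.3209
    cross x-line → (0,7), t=0.9659 (wall)
  → r_5 = 0.9659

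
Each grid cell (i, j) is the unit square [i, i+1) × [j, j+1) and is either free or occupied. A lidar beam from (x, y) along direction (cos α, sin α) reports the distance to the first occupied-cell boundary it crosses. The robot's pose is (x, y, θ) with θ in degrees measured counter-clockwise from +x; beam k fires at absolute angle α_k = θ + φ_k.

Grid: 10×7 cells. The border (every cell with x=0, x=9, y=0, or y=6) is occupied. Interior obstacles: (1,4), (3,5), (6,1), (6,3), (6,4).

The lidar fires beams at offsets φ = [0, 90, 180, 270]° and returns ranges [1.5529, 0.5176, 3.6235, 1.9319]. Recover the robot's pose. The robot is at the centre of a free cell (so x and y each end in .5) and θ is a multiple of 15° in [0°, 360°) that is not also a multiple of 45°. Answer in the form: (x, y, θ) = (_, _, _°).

(x, y, θ) = (8.5, 2.5, 285°)

The pose lattice has 35·16 = 560 candidates. Test each by forward raycasting.
  (2.5, 5.5, 300°): beam 1 = 5.1962 ≠ 1.5529 ✗
  (3.5, 1.5, 210°): beam 1 = 1.0000 ≠ 1.5529 ✗
  (6.5, 2.5, 165°): beam 1 = 5.6940 ≠ 1.5529 ✗
  (6.5, 2.5, 60°): beam 1 = 0.5774 ≠ 1.5529 ✗
  …
  (8.5, 2.5, 285°): r_1=1.5529, r_2=0.5176, r_3=3.6235, r_4=1.9319 — all match ✓
No second candidate reproduces the full scan.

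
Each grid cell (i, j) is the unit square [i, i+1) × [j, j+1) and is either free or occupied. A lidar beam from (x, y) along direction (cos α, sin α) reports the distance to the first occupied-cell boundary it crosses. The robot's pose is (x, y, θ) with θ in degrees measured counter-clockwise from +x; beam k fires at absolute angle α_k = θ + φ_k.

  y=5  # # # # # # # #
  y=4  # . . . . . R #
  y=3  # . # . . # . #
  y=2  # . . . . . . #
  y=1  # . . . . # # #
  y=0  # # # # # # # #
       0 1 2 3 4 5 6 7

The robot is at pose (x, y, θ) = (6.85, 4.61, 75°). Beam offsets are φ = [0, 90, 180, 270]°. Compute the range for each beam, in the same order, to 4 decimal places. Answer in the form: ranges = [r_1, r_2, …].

ranges = [0.4038, 1.5068, 2.7021, 0.1553]

beam 1: φ=0°, α=75°
  dir = (cos 75°, sin 75°) = (0.2588, 0.9659); from cell (6,4)
  next x-line at t=0.5796, next y-line at t=0.4038; Δt_x=3.8637, Δt_y=1.0353
    y: enter (6,5) at t=0.4038 ← occupied
  → r_1 = 0.4038
beam 2: φ=90°, α=165°
  dir = (cos 165°, sin 165°) = (-0.9659, 0.2588); from cell (6,4)
  next x-line at t=0.8800, next y-line at t=1.5068; Δt_x=1.0353, Δt_y=3.8637
    x: enter (5,4) at t=0.8800
    y: enter (5,5) at t=1.5068 ← occupied
  → r_2 = 1.5068
beam 3: φ=180°, α=255°
  dir = (cos 255°, sin 255°) = (-0.2588, -0.9659); from cell (6,4)
  next x-line at t=3.2841, next y-line at t=0.6315; Δt_x=3.8637, Δt_y=1.0353
    y: enter (6,3) at t=0.6315
    y: enter (6,2) at t=1.6668
    y: enter (6,1) at t=2.7021 ← occupied
  → r_3 = 2.7021
beam 4: φ=270°, α=345°
  dir = (cos 345°, sin 345°) = (0.9659, -0.2588); from cell (6,4)
  next x-line at t=0.1553, next y-line at t=2.3569; Δt_x=1.0353, Δt_y=3.8637
    x: enter (7,4) at t=0.1553 ← occupied
  → r_4 = 0.1553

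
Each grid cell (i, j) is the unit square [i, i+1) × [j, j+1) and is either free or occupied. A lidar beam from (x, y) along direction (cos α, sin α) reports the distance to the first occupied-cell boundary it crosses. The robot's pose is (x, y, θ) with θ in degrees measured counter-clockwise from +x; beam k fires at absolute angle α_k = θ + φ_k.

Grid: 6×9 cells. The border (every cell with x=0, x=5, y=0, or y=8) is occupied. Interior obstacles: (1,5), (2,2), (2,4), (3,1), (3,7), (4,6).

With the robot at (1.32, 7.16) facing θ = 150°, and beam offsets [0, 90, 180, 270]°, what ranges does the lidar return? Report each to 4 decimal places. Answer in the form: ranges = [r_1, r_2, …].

ranges = [0.3695, 0.6400, 4.2493, 0.9699]

beam 1: φ=0°, α=150°
  dir = (cos 150°, sin 150°) = (-0.8660, 0.5000); from cell (1,7)
  next x-line at t=0.3695, next y-line at t=1.6800; Δt_x=1.1547, Δt_y=2.0000
    x: enter (0,7) at t=0.3695 ← occupied
  → r_1 = 0.3695
beam 2: φ=90°, α=240°
  dir = (cos 240°, sin 240°) = (-0.5000, -0.8660); from cell (1,7)
  next x-line at t=0.6400, next y-line at t=0.1848; Δt_x=2.0000, Δt_y=1.1547
    y: enter (1,6) at t=0.1848
    x: enter (0,6) at t=0.6400 ← occupied
  → r_2 = 0.6400
beam 3: φ=180°, α=330°
  dir = (cos 330°, sin 330°) = (0.8660, -0.5000); from cell (1,7)
  next x-line at t=0.7852, next y-line at t=0.3200; Δt_x=1.1547, Δt_y=2.0000
    y: enter (1,6) at t=0.3200
    x: enter (2,6) at t=0.7852
    x: enter (3,6) at t=1.9399
    y: enter (3,5) at t=2.3200
    x: enter (4,5) at t=3.0946
    x: enter (5,5) at t=4.2493 ← occupied
  → r_3 = 4.2493
beam 4: φ=270°, α=60°
  dir = (cos 60°, sin 60°) = (0.5000, 0.8660); from cell (1,7)
  next x-line at t=1.3600, next y-line at t=0.9699; Δt_x=2.0000, Δt_y=1.1547
    y: enter (1,8) at t=0.9699 ← occupied
  → r_4 = 0.9699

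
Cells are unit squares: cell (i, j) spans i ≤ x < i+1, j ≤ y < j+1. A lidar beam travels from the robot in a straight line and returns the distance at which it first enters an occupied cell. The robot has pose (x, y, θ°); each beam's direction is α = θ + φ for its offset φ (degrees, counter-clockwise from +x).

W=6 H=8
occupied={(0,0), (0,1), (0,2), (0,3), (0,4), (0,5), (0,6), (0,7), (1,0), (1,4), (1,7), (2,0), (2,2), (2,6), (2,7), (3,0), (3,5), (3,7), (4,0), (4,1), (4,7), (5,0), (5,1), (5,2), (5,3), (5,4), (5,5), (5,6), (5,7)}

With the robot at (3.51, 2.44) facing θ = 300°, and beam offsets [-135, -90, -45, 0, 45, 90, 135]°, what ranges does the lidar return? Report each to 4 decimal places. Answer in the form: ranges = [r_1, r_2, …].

beam 1: φ=-135°, α=165°
  dir = (cos 165°, sin 165°) = (-0.9659, 0.2588); from cell (3,2)
  next x-line at t=0.5280, next y-line at t=2.1637; Δt_x=1.0353, Δt_y=3.8637
    x: enter (2,2) at t=0.5280 ← occupied
  → r_1 = 0.5280
beam 2: φ=-90°, α=210°
  dir = (cos 210°, sin 210°) = (-0.8660, -0.5000); from cell (3,2)
  next x-line at t=0.5889, next y-line at t=0.8800; Δt_x=1.1547, Δt_y=2.0000
    x: enter (2,2) at t=0.5889 ← occupied
  → r_2 = 0.5889
beam 3: φ=-45°, α=255°
  dir = (cos 255°, sin 255°) = (-0.2588, -0.9659); from cell (3,2)
  next x-line at t=1.9705, next y-line at t=0.4555; Δt_x=3.8637, Δt_y=1.0353
    y: enter (3,1) at t=0.4555
    y: enter (3,0) at t=1.4908 ← occupied
  → r_3 = 1.4908
beam 4: φ=0°, α=300°
  dir = (cos 300°, sin 300°) = (0.5000, -0.8660); from cell (3,2)
  next x-line at t=0.9800, next y-line at t=0.5081; Δt_x=2.0000, Δt_y=1.1547
    y: enter (3,1) at t=0.5081
    x: enter (4,1) at t=0.9800 ← occupied
  → r_4 = 0.9800
beam 5: φ=45°, α=345°
  dir = (cos 345°, sin 345°) = (0.9659, -0.2588); from cell (3,2)
  next x-line at t=0.5073, next y-line at t=1.7000; Δt_x=1.0353, Δt_y=3.8637
    x: enter (4,2) at t=0.5073
    x: enter (5,2) at t=1.5426 ← occupied
  → r_5 = 1.5426
beam 6: φ=90°, α=30°
  dir = (cos 30°, sin 30°) = (0.8660, 0.5000); from cell (3,2)
  next x-line at t=0.5658, next y-line at t=1.1200; Δt_x=1.1547, Δt_y=2.0000
    x: enter (4,2) at t=0.5658
    y: enter (4,3) at t=1.1200
    x: enter (5,3) at t=1.7205 ← occupied
  → r_6 = 1.7205
beam 7: φ=135°, α=75°
  dir = (cos 75°, sin 75°) = (0.2588, 0.9659); from cell (3,2)
  next x-line at t=1.8932, next y-line at t=0.5798; Δt_x=3.8637, Δt_y=1.0353
    y: enter (3,3) at t=0.5798
    y: enter (3,4) at t=1.6150
    x: enter (4,4) at t=1.8932
    y: enter (4,5) at t=2.6503
    y: enter (4,6) at t=3.6856
    y: enter (4,7) at t=4.7209 ← occupied
  → r_7 = 4.7209

ranges = [0.5280, 0.5889, 1.4908, 0.9800, 1.5426, 1.7205, 4.7209]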